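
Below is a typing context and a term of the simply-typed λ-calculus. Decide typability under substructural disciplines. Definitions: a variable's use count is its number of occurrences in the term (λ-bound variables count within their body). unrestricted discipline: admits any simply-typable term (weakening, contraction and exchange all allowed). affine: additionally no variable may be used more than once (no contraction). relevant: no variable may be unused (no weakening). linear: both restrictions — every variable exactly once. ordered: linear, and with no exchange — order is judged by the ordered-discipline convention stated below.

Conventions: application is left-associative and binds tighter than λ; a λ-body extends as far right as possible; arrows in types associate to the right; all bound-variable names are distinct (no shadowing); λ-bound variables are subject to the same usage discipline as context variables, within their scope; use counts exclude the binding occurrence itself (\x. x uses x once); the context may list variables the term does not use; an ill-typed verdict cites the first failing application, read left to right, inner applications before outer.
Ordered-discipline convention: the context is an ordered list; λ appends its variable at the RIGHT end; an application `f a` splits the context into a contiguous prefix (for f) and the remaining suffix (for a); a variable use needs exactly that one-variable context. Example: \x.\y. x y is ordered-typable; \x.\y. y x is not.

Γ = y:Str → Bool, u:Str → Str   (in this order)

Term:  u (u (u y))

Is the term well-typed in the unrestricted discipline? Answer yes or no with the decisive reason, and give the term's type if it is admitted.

no — not simply typable
usage: y=1; u=3
use order (left to right): u, u, u, y
typing: ill-typed: an application expects Str but receives Str → Bool
across the five disciplines: ordered ✗ · linear ✗ · affine ✗ · relevant ✗ · unrestricted ✗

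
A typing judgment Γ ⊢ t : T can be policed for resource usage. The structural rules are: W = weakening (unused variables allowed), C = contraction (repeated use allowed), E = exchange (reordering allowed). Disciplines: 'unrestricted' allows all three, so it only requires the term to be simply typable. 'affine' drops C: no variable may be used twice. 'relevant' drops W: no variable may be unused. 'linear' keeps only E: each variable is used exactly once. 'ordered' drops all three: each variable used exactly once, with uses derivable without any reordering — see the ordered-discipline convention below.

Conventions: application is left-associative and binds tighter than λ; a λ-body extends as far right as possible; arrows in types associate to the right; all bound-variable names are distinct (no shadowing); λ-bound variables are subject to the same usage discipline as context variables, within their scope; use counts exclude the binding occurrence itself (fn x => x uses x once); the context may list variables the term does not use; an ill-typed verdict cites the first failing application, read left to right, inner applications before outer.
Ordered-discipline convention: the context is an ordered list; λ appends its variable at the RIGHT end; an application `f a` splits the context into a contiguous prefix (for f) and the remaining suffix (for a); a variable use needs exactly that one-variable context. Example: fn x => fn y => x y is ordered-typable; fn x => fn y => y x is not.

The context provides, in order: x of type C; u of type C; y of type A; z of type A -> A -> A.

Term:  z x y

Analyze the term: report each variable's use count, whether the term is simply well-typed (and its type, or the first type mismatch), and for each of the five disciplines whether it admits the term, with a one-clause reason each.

counts: x: 1×, u: 0×, y: 1×, z: 1×
uses in reading order: z, x, y
typing: ill-typed: an argument C mismatches the expected A
ordered: ✗ — the type mismatch rejects it
linear: ✗ — not simply typable
affine: ✗ — fails simple typing
relevant: ✗ — a type mismatch blocks all five
unrestricted: ✗ — the type mismatch rejects it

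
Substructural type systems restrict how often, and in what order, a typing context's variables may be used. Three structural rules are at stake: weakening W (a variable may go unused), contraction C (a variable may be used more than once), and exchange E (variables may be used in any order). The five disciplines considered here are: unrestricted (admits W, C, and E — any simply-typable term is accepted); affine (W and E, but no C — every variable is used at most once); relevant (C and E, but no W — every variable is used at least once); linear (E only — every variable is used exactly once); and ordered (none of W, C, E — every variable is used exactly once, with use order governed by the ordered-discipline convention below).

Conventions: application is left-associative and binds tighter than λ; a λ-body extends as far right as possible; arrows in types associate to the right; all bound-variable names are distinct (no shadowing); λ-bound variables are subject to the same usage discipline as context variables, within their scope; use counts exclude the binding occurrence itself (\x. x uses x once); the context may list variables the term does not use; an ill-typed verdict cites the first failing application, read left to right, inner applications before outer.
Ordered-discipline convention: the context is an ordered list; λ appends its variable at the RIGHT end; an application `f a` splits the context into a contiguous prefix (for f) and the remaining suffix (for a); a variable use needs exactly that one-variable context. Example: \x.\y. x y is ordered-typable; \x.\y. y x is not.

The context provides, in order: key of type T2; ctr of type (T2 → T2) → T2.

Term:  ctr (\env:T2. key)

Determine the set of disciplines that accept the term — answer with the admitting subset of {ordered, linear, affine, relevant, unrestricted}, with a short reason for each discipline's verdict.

admitted by: affine, unrestricted
variable uses: key: 1; ctr: 1; env (bound): 0
left-to-right use order: ctr, key
typing: ✓ — T2
ordered ✗ (env left unused)
linear ✗ (env left unused)
affine ✓ (at most one use each (key, ctr, env))
relevant ✗ (env left unused)
unrestricted ✓ (simply typable at T2; W, C, E all held)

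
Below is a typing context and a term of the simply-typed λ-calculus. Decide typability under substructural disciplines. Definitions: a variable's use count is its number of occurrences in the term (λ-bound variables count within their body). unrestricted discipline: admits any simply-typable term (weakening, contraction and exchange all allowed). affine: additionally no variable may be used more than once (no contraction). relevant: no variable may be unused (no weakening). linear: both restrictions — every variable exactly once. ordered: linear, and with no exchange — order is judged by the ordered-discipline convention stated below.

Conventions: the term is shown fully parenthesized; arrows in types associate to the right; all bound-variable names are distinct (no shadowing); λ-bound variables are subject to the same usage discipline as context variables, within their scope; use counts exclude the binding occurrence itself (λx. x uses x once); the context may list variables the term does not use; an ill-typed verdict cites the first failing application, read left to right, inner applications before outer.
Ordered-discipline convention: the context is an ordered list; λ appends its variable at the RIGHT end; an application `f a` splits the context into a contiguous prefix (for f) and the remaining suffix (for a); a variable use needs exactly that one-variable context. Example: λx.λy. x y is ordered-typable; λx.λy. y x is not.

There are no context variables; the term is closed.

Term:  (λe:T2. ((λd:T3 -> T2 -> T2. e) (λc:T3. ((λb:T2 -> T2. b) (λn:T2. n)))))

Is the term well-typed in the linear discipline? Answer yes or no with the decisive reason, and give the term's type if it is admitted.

no — d, c never used (weakening)
usage: e (λ-bound): 1; d (λ-bound): 0; c (λ-bound): 0; b (λ-bound): 1; n (λ-bound): 1
order of uses: e, b, n
typing: the term checks, with type T2 -> T2
summary: ordered ✗ · linear ✗ · affine ✓ · relevant ✗ · unrestricted ✓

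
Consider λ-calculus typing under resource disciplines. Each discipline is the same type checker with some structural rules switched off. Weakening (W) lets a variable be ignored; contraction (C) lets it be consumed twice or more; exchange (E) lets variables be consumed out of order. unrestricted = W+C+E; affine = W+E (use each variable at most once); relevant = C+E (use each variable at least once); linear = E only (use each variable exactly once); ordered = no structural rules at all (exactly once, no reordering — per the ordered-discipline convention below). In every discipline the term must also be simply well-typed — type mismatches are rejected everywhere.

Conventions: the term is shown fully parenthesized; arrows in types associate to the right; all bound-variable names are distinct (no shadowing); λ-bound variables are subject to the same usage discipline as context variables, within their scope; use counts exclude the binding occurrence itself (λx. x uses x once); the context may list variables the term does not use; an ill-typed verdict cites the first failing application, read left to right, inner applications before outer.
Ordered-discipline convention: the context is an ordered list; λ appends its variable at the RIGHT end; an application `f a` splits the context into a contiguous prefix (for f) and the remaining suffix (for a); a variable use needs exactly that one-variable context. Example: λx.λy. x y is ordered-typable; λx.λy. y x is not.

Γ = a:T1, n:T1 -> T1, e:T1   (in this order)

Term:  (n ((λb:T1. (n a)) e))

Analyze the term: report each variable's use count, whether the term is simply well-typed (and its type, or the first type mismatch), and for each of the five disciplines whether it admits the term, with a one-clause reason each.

variable uses: a ×1; n ×2; e ×1; b (λ-bound) ×0
left-to-right use order: n, n, a, e
typing: well-typed — term : T1
ordered ✗ (repeated use of n ×2; unused: b — weakening required)
linear ✗ (repeated use of n ×2; unused: b — weakening required)
affine ✗ (repeated use of n ×2)
relevant ✗ (unused: b — weakening required)
unrestricted ✓ (type-checks (T1) and nothing is barred)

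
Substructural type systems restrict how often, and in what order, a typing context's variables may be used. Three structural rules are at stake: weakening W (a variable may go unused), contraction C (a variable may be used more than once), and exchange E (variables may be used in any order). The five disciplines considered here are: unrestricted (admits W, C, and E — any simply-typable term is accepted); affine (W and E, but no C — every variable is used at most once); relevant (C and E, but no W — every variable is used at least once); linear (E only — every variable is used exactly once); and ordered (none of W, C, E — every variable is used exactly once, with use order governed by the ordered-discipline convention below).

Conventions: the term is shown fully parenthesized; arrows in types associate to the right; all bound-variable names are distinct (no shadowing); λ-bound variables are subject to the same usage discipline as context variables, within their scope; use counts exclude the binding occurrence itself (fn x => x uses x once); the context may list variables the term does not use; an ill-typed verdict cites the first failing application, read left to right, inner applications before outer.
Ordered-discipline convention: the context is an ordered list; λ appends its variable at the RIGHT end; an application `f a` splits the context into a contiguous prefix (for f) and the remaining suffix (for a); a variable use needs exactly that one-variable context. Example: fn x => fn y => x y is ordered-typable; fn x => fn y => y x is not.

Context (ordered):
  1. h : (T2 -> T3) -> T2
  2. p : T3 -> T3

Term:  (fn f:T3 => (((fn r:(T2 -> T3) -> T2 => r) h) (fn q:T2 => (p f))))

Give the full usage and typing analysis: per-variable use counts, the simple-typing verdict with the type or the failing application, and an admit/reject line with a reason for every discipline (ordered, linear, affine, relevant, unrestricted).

use counts: h: 1×, p: 1×, f [bound]: 1×, r [bound]: 1×, q [bound]: 0×
order of uses: r, h, p, f
typing: well-typed at T3 -> T2
ordered: ✗ — q never used (weakening)
linear: ✗ — q never used (weakening)
affine: ✓ — at most one use each (h, p, f, r, q)
relevant: ✗ — q never used (weakening)
unrestricted: ✓ — well-typed at T3 -> T2; no restrictions here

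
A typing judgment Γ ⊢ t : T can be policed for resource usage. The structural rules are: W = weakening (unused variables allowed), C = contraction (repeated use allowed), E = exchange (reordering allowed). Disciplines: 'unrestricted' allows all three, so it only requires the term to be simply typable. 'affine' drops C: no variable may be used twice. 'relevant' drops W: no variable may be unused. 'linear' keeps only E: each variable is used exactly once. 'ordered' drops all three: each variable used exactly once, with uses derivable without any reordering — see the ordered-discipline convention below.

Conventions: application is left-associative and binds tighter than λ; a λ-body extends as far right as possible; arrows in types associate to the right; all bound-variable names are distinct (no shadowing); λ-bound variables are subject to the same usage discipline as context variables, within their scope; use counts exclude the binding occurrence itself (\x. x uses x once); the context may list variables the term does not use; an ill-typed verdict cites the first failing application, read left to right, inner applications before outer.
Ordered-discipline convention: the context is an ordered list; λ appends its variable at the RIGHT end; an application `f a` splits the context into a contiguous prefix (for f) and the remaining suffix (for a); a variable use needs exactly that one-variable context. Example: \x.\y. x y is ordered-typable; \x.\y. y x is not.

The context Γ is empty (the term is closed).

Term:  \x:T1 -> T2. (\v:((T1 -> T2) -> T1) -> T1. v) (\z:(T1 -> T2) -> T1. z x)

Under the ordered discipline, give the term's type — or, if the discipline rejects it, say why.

not well-typed under ordered — no contiguous prefix/suffix split fits v, z, x
counts: x [bound]: 1, v [bound]: 1, z [bound]: 1
order of uses: v, z, x
typing: well-typed at (T1 -> T2) -> ((T1 -> T2) -> T1) -> T1
across the five disciplines: ordered ✗ | linear ✓ | affine ✓ | relevant ✓ | unrestricted ✓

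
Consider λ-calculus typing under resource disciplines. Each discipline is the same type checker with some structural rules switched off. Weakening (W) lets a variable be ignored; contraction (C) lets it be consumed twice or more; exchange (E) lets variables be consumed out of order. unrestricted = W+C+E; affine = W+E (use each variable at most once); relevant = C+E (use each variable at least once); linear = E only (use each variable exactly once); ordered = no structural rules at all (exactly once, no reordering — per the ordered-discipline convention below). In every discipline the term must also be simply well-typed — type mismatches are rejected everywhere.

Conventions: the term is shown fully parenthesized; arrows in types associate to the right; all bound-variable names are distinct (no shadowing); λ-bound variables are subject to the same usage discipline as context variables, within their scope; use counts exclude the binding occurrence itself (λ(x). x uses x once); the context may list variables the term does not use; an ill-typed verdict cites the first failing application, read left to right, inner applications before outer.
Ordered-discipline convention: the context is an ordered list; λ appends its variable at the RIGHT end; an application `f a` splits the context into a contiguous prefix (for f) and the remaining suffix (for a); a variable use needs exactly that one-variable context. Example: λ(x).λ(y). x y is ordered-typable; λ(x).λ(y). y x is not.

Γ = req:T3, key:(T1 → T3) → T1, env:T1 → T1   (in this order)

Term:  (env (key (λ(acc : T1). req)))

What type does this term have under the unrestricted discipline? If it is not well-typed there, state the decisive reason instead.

term : T1
variable uses: req: 1×; key: 1×; env: 1×; acc [bound]: 0×
left-to-right use order: env, key, req
typing: ✓ — T1
across the five disciplines: ordered ✗ · linear ✗ · affine ✓ · relevant ✗ · unrestricted ✓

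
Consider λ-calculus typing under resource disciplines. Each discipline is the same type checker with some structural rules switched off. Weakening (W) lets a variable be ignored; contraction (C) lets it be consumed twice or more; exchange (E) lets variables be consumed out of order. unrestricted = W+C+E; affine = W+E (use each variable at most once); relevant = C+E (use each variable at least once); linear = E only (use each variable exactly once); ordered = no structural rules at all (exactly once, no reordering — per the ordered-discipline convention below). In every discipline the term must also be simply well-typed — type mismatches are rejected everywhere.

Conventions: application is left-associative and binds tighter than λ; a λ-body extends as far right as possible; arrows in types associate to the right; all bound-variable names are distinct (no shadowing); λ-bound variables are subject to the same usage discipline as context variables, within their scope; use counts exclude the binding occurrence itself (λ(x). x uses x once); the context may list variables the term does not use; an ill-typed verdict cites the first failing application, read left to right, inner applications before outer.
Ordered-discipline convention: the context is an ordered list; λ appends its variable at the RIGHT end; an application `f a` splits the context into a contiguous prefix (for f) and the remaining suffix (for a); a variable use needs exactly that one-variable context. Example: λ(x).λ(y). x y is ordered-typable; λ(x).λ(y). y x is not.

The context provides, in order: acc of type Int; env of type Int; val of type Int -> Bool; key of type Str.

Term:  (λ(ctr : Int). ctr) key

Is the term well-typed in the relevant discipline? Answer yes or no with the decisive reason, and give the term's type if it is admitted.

no — the type mismatch rejects it
use counts: acc: 0; env: 0; val: 0; key: 1; ctr [bound]: 1
uses in reading order: ctr, key
typing: ill-typed: an argument Str mismatches the expected Int
all disciplines: ordered ✗; linear ✗; affine ✗; relevant ✗; unrestricted ✗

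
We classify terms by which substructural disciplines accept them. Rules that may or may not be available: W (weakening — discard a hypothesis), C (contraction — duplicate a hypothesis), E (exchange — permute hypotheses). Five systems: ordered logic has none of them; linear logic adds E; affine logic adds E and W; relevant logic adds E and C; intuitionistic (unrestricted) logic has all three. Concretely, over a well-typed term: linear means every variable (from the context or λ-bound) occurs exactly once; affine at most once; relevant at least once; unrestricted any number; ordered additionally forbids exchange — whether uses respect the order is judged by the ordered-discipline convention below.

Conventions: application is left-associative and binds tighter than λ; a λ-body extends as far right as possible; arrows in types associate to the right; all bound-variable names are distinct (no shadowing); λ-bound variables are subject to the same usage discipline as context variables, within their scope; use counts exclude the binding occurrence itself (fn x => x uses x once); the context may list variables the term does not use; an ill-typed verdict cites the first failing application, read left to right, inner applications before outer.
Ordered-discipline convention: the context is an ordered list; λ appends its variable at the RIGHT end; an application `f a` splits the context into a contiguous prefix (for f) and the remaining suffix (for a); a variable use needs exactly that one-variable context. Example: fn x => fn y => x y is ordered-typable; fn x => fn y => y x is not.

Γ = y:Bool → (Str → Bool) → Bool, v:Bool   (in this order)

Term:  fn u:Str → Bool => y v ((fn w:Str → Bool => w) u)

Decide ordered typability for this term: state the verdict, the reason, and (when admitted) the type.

yes — y, v, u, w once each; derivable with no W/C/E; term : (Str → Bool) → Bool
use counts: y: 1×; v: 1×; u (bound): 1×; w (bound): 1×
uses in reading order: y, v, w, u
typing: well-typed at (Str → Bool) → Bool
summary: ordered ✓, linear ✓, affine ✓, relevant ✓, unrestricted ✓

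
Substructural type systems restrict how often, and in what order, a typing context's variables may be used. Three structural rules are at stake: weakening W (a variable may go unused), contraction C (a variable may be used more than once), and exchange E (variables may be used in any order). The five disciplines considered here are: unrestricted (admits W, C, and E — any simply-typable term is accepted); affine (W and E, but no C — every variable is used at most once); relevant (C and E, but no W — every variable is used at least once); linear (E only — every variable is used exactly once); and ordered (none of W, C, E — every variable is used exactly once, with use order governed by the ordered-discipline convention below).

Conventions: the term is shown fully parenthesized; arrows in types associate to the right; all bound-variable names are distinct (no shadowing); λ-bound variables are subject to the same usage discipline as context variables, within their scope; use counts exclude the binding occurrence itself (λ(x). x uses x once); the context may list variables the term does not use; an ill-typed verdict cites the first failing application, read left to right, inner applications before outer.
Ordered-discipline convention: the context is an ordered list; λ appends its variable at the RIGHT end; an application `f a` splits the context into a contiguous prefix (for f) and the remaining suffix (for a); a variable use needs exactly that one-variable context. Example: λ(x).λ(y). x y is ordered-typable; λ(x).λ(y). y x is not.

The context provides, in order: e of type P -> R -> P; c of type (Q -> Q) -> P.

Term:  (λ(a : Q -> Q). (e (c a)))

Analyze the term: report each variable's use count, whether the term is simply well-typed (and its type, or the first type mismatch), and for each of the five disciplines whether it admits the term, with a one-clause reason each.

usage: e: 1, c: 1, a (λ-bound): 1
uses in reading order: e, c, a
typing: well-typed at (Q -> Q) -> R -> P
ordered ✓ (e, c, a: once each, no exchange needed)
linear ✓ (single use per variable (e, c, a))
affine ✓ (no duplicate uses among e, c, a)
relevant ✓ (at least one use each (e, c, a))
unrestricted ✓ (well-typed at (Q -> Q) -> R -> P; no restrictions here)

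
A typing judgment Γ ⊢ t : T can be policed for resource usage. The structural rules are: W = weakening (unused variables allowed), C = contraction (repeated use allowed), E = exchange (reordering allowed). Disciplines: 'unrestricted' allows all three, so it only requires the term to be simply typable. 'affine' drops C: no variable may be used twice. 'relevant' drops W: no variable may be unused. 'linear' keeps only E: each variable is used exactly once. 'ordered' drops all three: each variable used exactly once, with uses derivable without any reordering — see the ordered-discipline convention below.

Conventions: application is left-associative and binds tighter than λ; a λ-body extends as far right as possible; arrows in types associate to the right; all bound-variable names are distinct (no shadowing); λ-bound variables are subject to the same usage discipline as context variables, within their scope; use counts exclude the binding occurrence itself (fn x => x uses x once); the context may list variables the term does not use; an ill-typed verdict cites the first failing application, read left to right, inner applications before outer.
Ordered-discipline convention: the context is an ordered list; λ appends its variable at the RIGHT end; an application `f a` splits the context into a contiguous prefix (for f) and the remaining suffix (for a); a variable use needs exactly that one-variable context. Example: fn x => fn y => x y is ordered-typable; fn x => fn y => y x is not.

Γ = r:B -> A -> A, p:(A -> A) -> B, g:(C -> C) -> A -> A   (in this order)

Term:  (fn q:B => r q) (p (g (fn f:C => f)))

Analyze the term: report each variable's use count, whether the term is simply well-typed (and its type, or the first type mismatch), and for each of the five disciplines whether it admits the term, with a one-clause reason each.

usage: r: 1×; p: 1×; g: 1×; q (bound): 1×; f (bound): 1×
left-to-right use order: r, q, p, g, f
typing: well-typed — term : A -> A
ordered: ✓ — one use each (r, p, g, q, f); ordered split holds
linear: ✓ — exactly-once usage across r, p, g, q, f
affine: ✓ — at most one use each (r, p, g, q, f)
relevant: ✓ — every one of r, p, g, q, f appears
unrestricted: ✓ — simply typable at A -> A; W, C, E all held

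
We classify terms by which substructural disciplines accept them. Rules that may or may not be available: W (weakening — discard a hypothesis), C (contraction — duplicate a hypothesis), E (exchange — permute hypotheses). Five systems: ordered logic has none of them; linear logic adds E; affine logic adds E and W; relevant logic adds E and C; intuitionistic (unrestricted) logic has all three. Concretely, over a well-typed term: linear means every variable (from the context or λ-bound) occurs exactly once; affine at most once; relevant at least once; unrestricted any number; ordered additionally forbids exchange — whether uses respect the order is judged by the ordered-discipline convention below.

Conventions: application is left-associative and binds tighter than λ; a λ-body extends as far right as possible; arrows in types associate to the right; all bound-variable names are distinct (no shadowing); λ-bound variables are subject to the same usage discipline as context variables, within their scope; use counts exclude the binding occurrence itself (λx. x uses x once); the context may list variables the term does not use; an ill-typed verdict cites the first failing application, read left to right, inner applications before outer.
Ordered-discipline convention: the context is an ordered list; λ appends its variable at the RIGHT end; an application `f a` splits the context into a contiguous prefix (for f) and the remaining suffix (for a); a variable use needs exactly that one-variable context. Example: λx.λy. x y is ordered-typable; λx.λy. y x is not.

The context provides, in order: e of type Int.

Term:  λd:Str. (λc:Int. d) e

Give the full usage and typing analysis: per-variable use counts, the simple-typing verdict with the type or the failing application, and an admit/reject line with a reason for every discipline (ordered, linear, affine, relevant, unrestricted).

use counts: e: 1; d (bound): 1; c (bound): 0
use order (left to right): d, e
typing: well-typed at Str → Str
ordered: ✗, c left unused
linear: ✗, c left unused
affine: ✓, at most one use each (e, d, c)
relevant: ✗, c left unused
unrestricted: ✓, type-checks (Str → Str) and nothing is barred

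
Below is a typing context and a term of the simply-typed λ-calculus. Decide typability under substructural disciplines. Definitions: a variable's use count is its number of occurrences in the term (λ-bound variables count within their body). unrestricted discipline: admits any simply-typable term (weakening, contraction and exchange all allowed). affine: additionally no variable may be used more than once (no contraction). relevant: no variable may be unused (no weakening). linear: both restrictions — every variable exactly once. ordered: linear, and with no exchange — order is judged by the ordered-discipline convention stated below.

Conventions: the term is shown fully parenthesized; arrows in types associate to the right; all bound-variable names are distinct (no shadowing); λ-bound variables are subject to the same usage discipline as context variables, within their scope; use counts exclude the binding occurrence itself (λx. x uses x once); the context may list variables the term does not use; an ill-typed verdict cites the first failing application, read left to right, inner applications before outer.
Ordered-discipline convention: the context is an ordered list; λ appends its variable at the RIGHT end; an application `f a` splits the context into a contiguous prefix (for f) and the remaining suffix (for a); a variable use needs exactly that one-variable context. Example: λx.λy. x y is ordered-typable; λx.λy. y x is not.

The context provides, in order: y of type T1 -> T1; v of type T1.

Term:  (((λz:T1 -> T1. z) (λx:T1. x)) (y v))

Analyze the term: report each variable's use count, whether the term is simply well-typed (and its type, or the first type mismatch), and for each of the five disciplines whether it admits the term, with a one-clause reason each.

use counts: y: 1×; v: 1×; z (λ-bound): 1×; x (λ-bound): 1×
use order (left to right): z, x, y, v
typing: well-typed — term : T1
ordered: ✓ — y, v, z, x once each; derivable with no W/C/E
linear: ✓ — exactly-once usage across y, v, z, x
affine: ✓ — y, v, z, x: no repeats, contraction unneeded
relevant: ✓ — none of y, v, z, x goes unused
unrestricted: ✓ — type-checks (T1) and nothing is barred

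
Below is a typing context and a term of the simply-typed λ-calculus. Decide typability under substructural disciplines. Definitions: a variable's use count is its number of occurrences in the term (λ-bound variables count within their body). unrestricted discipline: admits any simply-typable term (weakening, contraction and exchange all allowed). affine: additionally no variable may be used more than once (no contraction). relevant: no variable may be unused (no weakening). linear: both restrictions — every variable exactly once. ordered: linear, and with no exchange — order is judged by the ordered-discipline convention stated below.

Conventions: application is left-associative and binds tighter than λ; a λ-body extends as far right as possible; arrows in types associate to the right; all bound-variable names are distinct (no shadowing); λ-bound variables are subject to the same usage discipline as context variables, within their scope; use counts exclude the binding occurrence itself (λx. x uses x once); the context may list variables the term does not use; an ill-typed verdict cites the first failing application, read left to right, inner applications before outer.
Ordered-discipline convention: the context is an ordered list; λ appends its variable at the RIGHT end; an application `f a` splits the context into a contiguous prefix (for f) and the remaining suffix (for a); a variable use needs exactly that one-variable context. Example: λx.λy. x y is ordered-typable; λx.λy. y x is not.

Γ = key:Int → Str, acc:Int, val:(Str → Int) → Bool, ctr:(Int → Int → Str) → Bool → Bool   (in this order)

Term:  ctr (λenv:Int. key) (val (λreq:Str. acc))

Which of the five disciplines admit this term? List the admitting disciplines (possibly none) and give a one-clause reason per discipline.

accepted by: affine, unrestricted
counts: key=1; acc=1; val=1; ctr=1; env [bound]=0; req [bound]=0
use order (left to right): ctr, key, val, acc
typing: well-typed at Bool
ordered: ✗, needs weakening: env, req unused
linear: ✗, needs weakening: env, req unused
affine: ✓, none of key, acc, val, ctr, env, req used more than once
relevant: ✗, needs weakening: env, req unused
unrestricted: ✓, simply typable at Bool; W, C, E all held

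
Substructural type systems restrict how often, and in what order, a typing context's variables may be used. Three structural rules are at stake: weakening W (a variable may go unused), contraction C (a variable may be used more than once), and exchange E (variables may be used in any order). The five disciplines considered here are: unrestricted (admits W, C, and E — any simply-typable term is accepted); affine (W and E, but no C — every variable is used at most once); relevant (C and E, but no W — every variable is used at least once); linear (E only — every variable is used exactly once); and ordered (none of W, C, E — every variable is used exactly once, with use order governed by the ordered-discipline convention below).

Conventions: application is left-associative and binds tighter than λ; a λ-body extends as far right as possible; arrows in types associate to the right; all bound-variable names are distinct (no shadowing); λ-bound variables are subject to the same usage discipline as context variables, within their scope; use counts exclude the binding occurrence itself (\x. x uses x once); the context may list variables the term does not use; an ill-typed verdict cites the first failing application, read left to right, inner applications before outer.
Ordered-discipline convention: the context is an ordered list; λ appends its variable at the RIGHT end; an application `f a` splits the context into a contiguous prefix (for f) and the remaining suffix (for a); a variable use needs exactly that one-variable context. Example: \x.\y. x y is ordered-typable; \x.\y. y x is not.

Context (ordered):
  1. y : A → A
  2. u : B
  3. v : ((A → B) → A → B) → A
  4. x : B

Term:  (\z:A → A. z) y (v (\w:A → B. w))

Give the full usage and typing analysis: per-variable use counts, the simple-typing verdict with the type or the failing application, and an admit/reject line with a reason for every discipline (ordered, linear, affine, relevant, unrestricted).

counts: y=1; u=0; v=1; x=0; z [bound]=1; w [bound]=1
left-to-right use order: z, y, v, w
typing: ✓ — A
ordered: ✗, u, x left unused
linear: ✗, u, x left unused
affine: ✓, y, u, v, x, z, w: no repeats, contraction unneeded
relevant: ✗, u, x left unused
unrestricted: ✓, type-checks (A) and nothing is barred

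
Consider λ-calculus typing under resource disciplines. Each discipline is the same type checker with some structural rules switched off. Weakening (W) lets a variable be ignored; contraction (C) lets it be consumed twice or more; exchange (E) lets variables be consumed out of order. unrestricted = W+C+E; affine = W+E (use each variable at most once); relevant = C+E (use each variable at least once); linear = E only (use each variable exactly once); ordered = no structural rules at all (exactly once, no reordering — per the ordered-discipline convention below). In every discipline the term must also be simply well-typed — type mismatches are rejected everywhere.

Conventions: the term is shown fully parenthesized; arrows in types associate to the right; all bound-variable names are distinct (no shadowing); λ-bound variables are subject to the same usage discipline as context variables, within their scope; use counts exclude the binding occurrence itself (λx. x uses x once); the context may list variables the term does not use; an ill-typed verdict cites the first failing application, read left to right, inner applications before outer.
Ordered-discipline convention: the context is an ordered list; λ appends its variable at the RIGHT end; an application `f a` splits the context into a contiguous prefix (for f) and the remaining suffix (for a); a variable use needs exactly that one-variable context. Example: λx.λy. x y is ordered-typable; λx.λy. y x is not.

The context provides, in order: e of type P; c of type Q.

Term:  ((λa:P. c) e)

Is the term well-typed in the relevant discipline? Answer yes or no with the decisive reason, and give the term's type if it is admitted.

no — unused: a — weakening required
variable uses: e ×1, c ×1, a [bound] ×0
use order (left to right): c, e
typing: well-typed — term : Q
summary: ordered ✗ · linear ✗ · affine ✓ · relevant ✗ · unrestricted ✓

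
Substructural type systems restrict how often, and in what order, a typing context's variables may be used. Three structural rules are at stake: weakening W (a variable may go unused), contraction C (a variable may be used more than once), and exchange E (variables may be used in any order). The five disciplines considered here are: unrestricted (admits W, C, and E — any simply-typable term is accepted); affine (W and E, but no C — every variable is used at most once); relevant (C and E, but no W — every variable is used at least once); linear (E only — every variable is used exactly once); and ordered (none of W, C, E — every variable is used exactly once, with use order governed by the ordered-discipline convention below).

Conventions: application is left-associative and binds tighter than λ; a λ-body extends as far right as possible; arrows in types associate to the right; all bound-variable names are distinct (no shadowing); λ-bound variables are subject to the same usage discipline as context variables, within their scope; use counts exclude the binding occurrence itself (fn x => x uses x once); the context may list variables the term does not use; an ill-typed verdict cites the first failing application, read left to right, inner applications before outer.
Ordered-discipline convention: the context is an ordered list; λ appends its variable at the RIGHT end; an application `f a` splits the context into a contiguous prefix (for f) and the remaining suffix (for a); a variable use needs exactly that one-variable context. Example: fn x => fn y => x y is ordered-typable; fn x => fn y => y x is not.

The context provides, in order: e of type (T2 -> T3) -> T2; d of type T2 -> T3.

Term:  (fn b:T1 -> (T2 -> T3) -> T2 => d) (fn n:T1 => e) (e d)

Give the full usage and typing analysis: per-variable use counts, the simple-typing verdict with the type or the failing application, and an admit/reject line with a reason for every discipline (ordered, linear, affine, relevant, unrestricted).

use counts: e: 2×; d: 2×; b [bound]: 0×; n [bound]: 0×
uses in reading order: d, e, e, d
typing: the term checks, with type T3
ordered ✗ (e ×2, d ×2 used more than once (contraction); b, n left unused)
linear ✗ (e ×2, d ×2 used more than once (contraction); b, n left unused)
affine ✗ (e ×2, d ×2 used more than once (contraction))
relevant ✗ (b, n left unused)
unrestricted ✓ (typability at T3 is all that's needed)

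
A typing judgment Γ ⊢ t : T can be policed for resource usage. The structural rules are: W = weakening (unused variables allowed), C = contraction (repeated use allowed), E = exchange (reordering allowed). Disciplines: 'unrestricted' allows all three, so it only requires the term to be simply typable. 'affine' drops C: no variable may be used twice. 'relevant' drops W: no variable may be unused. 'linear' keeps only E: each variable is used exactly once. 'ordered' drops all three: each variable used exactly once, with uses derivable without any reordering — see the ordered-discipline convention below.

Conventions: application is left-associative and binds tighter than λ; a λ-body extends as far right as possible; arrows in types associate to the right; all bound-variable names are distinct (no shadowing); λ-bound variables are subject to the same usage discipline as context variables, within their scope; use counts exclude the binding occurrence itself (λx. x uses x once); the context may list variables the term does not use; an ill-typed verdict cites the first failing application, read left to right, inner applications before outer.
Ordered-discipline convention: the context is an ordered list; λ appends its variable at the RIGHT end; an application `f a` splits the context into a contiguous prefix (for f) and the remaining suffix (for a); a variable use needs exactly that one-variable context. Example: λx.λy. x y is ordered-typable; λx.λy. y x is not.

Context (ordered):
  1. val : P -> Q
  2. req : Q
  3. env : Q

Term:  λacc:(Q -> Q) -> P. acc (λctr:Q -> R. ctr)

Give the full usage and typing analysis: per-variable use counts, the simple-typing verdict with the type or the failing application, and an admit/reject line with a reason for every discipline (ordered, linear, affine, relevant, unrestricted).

counts: val ×0; req ×0; env ×0; acc (bound) ×1; ctr (bound) ×1
use order (left to right): acc, ctr
typing: ill-typed: an argument (Q -> R) -> Q -> R mismatches the expected Q -> Q
ordered ✗ (fails simple typing)
linear ✗ (a type mismatch blocks all five)
affine ✗ (the type mismatch rejects it)
relevant ✗ (not simply typable)
unrestricted ✗ (fails simple typing)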